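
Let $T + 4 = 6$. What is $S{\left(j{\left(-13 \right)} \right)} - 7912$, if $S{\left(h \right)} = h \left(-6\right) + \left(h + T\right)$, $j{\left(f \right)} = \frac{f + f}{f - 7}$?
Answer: $- \frac{15833}{2} \approx -7916.5$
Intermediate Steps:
$T = 2$ ($T = -4 + 6 = 2$)
$j{\left(f \right)} = \frac{2 f}{-7 + f}$
$S{\left(h \right)} = 2 - 5 h$ ($S{\left(h \right)} = h \left(-6\right) + \left(h + 2\right) = - 6 h + \left(2 + h\right) = 2 - 5 h$)
$S{\left(j{\left(-13 \right)} \right)} - 7912 = \left(2 - 5 \cdot 2 \left(-13\right) \frac{1}{-7 - 13}\right) - 7912 = \left(2 - 5 \cdot 2 \left(-13\right) \frac{1}{-20}\right) - 7912 = \left(2 - 5 \cdot 2 \left(-13\right) \left(- \frac{1}{20}\right)\right) - 7912 = \left(2 - \frac{13}{2}\right) - 7912 = - \frac{9}{2} - 7912 = - \frac{15833}{2}$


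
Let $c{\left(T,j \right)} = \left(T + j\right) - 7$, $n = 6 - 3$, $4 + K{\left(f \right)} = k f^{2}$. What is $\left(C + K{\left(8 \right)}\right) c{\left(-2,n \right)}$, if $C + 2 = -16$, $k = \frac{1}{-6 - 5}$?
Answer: $\frac{1836}{11} \approx 166.91$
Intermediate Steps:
$k = - \frac{1}{11}$ ($k = \frac{1}{-11} = - \frac{1}{11} \approx -0.090909$)
$K{\left(f \right)} = -4 - \frac{f^{2}}{11}$
$n = 3$ ($n = 6 - 3 = 3$)
$C = -18$ ($C = -2 - 16 = -18$)
$c{\left(T,j \right)} = -7 + T + j$
$\left(C + K{\left(8 \right)}\right) c{\left(-2,n \right)} = \left(-18 - \left(4 + \frac{8^{2}}{11}\right)\right) \left(-7 - 2 + 3\right) = \left(-18 - \frac{108}{11}\right) \left(-6\right) = \left(- \frac{306}{11}\right) \left(-6\right) = \frac{1836}{11}$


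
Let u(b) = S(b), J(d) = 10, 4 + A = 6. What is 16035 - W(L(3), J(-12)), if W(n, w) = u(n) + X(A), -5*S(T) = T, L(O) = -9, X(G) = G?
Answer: 80156/5 ≈ 16031.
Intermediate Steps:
A = 2 (A = -4 + 6 = 2)
S(T) = -T/5
u(b) = -b/5
W(n, w) = 2 - n/5 (W(n, w) = -n/5 + 2 = 2 - n/5)
16035 - W(L(3), J(-12)) = 16035 - (2 - ⅕*(-9)) = 16035 - (2 + 9/5) = 16035 - 1*19/5 = 16035 - 19/5 = 80156/5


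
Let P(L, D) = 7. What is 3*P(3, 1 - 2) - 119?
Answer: -98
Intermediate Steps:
3*P(3, 1 - 2) - 119 = 3*7 - 119 = 21 - 119 = -98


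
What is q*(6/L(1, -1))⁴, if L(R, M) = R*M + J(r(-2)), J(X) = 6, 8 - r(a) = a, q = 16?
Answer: 20736/625 ≈ 33.178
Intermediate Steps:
r(a) = 8 - a
L(R, M) = 6 + M*R (L(R, M) = R*M + 6 = M*R + 6 = 6 + M*R)
q*(6/L(1, -1))⁴ = 16*(6/(6 - 1*1))⁴ = 16*(6/(6 - 1))⁴ = 16*(6/5)⁴ = 16*(1296/625) = 20736/625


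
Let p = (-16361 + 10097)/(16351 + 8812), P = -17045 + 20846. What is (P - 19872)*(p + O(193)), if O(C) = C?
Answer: -77947483845/25163 ≈ -3.0977e+6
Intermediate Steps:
P = 3801
p = -6264/25163 ≈ -0.24894
(P - 19872)*(p + O(193)) = (3801 - 19872)*(-6264/25163 + 193) = -16071*4850195/25163 = -77947483845/25163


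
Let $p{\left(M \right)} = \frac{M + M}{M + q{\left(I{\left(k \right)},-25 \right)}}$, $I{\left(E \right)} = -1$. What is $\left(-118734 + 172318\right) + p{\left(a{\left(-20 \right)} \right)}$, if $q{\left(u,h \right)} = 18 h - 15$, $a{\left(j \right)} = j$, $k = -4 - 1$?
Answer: $\frac{5197656}{97} \approx 53584.0$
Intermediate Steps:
$k = -5$ ($k = -4 - 1 = -5$)
$q{\left(u,h \right)} = -15 + 18 h$
$p{\left(M \right)} = \frac{2 M}{-465 + M}$ ($p{\left(M \right)} = \frac{M + M}{M + \left(-15 + 18 \left(-25\right)\right)} = \frac{2 M}{M - 465} = \frac{2 M}{-465 + M}$)
$\left(-118734 + 172318\right) + p{\left(a{\left(-20 \right)} \right)} = \left(-118734 + 172318\right) + 2 \left(-20\right) \frac{1}{-465 - 20} = 53584 + 2 \left(-20\right) \frac{1}{-485} = 53584 + 2 \left(-20\right) \left(- \frac{1}{485}\right) = 53584 + \frac{8}{97} = \frac{5197656}{97}$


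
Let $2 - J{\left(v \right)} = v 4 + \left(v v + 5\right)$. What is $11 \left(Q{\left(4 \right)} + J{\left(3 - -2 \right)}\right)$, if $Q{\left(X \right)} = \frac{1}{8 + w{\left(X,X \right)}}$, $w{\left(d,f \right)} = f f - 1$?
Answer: $- \frac{12133}{23} \approx -527.52$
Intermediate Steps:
$w{\left(d,f \right)} = -1 + f^{2}$ ($w{\left(d,f \right)} = f^{2} - 1 = -1 + f^{2}$)
$J{\left(v \right)} = -3 - v^{2} - 4 v$ ($J{\left(v \right)} = 2 - \left(v 4 + \left(v v + 5\right)\right) = 2 - \left(4 v + \left(v^{2} + 5\right)\right) = 2 - \left(4 v + \left(5 + v^{2}\right)\right) = 2 - \left(5 + v^{2} + 4 v\right) = -3 - v^{2} - 4 v$)
$Q{\left(X \right)} = \frac{1}{7 + X^{2}}$ ($Q{\left(X \right)} = \frac{1}{8 + \left(-1 + X^{2}\right)} = \frac{1}{7 + X^{2}}$)
$11 \left(Q{\left(4 \right)} + J{\left(3 - -2 \right)}\right) = 11 \left(\frac{1}{7 + 4^{2}} - \left(3 + \left(3 - -2\right)^{2} + 4 \left(3 - -2\right)\right)\right) = 11 \left(\frac{1}{7 + 16} - \left(3 + \left(3 + 2\right)^{2} + 4 \left(3 + 2\right)\right)\right) = 11 \left(\frac{1}{23} - 48\right) = 11 \left(- \frac{1103}{23}\right) = - \frac{12133}{23}$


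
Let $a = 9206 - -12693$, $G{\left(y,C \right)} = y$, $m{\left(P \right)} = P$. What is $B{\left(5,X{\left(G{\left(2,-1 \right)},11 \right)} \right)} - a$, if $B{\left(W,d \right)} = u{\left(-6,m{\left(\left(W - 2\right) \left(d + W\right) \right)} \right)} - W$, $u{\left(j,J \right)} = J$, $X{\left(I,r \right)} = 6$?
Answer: $-21871$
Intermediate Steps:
$a = 21899$ ($a = 9206 + 12693 = 21899$)
$B{\left(W,d \right)} = - W + \left(-2 + W\right) \left(W + d\right)$ ($B{\left(W,d \right)} = \left(W - 2\right) \left(d + W\right) - W = \left(-2 + W\right) \left(W + d\right) - W = - W + \left(-2 + W\right) \left(W + d\right)$)
$B{\left(5,X{\left(G{\left(2,-1 \right)},11 \right)} \right)} - a = \left(5^{2} - 15 - 12 + 5 \cdot 6\right) - 21899 = \left(25 - 15 - 12 + 30\right) - 21899 = 28 - 21899 = -21871$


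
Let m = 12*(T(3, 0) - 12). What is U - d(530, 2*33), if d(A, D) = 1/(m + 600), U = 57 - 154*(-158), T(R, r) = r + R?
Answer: 11999387/492 ≈ 24389.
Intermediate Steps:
T(R, r) = R + r
m = -108 (m = 12*((3 + 0) - 12) = 12*(3 - 12) = 12*(-9) = -108)
U = 24389 (U = 57 + 24332 = 24389)
d(A, D) = 1/492 (d(A, D) = 1/(-108 + 600) = 1/492)
U - d(530, 2*33) = 24389 - 1*1/492 = 24389 - 1/492 = 11999387/492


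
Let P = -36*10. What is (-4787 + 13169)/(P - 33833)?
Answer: -8382/34193 ≈ -0.24514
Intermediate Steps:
P = -360
(-4787 + 13169)/(P - 33833) = (-4787 + 13169)/(-360 - 33833) = 8382/(-34193) = 8382*(-1/34193) = -8382/34193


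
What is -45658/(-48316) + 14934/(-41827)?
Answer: 594093011/1010456666 ≈ 0.58794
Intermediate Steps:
-45658/(-48316) + 14934/(-41827) = -45658*(-1/48316) + 14934*(-1/41827) = 22829/24158 - 14934/41827 = 594093011/1010456666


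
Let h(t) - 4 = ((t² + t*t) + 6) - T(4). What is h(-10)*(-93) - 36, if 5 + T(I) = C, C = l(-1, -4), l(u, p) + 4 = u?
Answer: -20496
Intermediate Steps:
l(u, p) = -4 + u
C = -5 (C = -4 - 1 = -5)
T(I) = -10 (T(I) = -5 - 5 = -10)
h(t) = 20 + 2*t² (h(t) = 4 + (((t² + t*t) + 6) - 1*(-10)) = 4 + (((t² + t²) + 6) + 10) = 4 + ((2*t² + 6) + 10) = 4 + ((6 + 2*t²) + 10) = 4 + (16 + 2*t²) = 20 + 2*t²)
h(-10)*(-93) - 36 = (20 + 2*(-10)²)*(-93) - 36 = (20 + 2*100)*(-93) - 36 = (20 + 200)*(-93) - 36 = 220*(-93) - 36 = -20460 - 36 = -20496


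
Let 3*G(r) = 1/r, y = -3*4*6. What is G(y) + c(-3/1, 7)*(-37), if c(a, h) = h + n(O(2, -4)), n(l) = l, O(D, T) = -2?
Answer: -39961/216 ≈ -185.00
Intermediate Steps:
y = -72 (y = -12*6 = -72)
G(r) = 1/(3*r) (G(r) = (1/r)/3 = 1/(3*r))
c(a, h) = -2 + h (c(a, h) = h - 2 = -2 + h)
G(y) + c(-3/1, 7)*(-37) = (1/3)/(-72) + (-2 + 7)*(-37) = (1/3)*(-1/72) + 5*(-37) = -1/216 - 185 = -39961/216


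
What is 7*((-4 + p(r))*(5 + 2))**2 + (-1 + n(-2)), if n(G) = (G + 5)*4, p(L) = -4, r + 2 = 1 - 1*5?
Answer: 21963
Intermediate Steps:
r = -6 (r = -2 + (1 - 1*5) = -2 + (1 - 5) = -2 - 4 = -6)
n(G) = 20 + 4*G (n(G) = (5 + G)*4 = 20 + 4*G)
7*((-4 + p(r))*(5 + 2))**2 + (-1 + n(-2)) = 7*((-4 - 4)*(5 + 2))**2 + (-1 + (20 + 4*(-2))) = 7*(-8*7)**2 + (-1 + (20 - 8)) = 7*(-56)**2 + (-1 + 12) = 7*3136 + 11 = 21952 + 11 = 21963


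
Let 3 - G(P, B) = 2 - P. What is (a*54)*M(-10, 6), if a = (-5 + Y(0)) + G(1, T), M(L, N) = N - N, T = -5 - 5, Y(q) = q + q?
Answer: 0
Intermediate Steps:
Y(q) = 2*q
T = -10
G(P, B) = 1 + P (G(P, B) = 3 - (2 - P) = 3 + (-2 + P) = 1 + P)
M(L, N) = 0
a = -3 (a = (-5 + 2*0) + (1 + 1) = (-5 + 0) + 2 = -5 + 2 = -3)
(a*54)*M(-10, 6) = -3*54*0 = -162*0 = 0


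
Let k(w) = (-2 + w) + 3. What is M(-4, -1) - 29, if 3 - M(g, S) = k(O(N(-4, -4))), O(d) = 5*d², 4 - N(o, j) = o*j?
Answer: -747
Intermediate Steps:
N(o, j) = 4 - j*o (N(o, j) = 4 - o*j = 4 - j*o)
k(w) = 1 + w
M(g, S) = -718 (M(g, S) = 3 - (1 + 5*(4 - 1*(-4)*(-4))²) = 3 - (1 + 5*(4 - 16)²) = 3 - (1 + 5*(-12)²) = 3 - (1 + 5*144) = 3 - (1 + 720) = 3 - 1*721 = 3 - 721 = -718)
M(-4, -1) - 29 = -718 - 29 = -747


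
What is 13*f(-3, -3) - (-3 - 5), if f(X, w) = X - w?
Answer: 8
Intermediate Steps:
13*f(-3, -3) - (-3 - 5) = 13*(-3 - 1*(-3)) - (-3 - 5) = 13*(-3 + 3) - 1*(-8) = 13*0 + 8 = 0 + 8 = 8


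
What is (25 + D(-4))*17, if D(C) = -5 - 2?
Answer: 306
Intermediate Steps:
D(C) = -7
(25 + D(-4))*17 = (25 - 7)*17 = 18*17 = 306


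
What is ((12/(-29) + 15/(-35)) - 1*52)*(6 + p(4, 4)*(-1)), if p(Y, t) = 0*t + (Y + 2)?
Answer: 0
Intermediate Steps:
p(Y, t) = 2 + Y (p(Y, t) = 0 + (2 + Y) = 2 + Y)
((12/(-29) + 15/(-35)) - 1*52)*(6 + p(4, 4)*(-1)) = ((12/(-29) + 15/(-35)) - 1*52)*(6 + (2 + 4)*(-1)) = ((12*(-1/29) + 15*(-1/35)) - 52)*(6 + 6*(-1)) = ((-12/29 - 3/7) - 52)*(6 - 6) = (-171/203 - 52)*0 = -10727/203*0 = 0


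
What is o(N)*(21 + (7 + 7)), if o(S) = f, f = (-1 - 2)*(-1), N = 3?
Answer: 105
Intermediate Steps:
f = 3 (f = -3*(-1) = 3)
o(S) = 3
o(N)*(21 + (7 + 7)) = 3*(21 + (7 + 7)) = 3*(21 + 14) = 3*35 = 105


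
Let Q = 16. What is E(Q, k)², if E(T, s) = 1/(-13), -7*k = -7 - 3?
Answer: 1/169 ≈ 0.0059172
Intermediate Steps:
k = 10/7 (k = -(-7 - 3)/7 = -⅐*(-10) = 10/7 ≈ 1.4286)
E(T, s) = -1/13
E(Q, k)² = (-1/13)² = 1/169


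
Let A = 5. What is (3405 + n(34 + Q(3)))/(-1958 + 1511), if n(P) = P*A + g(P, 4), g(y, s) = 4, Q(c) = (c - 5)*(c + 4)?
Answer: -3509/447 ≈ -7.8501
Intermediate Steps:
Q(c) = (-5 + c)*(4 + c)
n(P) = 4 + 5*P (n(P) = P*5 + 4 = 5*P + 4 = 4 + 5*P)
(3405 + n(34 + Q(3)))/(-1958 + 1511) = (3405 + (4 + 5*(34 + (-20 + 3² - 1*3))))/(-1958 + 1511) = (3405 + (4 + 5*(34 + (-20 + 9 - 3))))/(-447) = (3405 + (4 + 5*(34 - 14)))*(-1/447) = (3405 + (4 + 5*20))*(-1/447) = (3405 + (4 + 100))*(-1/447) = (3405 + 104)*(-1/447) = 3509*(-1/447) = -3509/447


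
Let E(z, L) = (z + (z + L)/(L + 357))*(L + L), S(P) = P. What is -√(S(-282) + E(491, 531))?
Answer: -3*√317840582/74 ≈ -722.76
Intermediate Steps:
E(z, L) = 2*L*(z + (L + z)/(357 + L)) (E(z, L) = (z + (L + z)/(357 + L))*(2*L) = 2*L*(z + (L + z)/(357 + L)))
-√(S(-282) + E(491, 531)) = -√(-282 + 2*531*(531 + 358*491 + 531*491)/(357 + 531)) = -√(-282 + 2*531*(531 + 175778 + 260721)/888) = -√(-282 + 2*531*(1/888)*437030) = -√(-282 + 38677155/74) = -√(38656287/74) = -3*√317840582/74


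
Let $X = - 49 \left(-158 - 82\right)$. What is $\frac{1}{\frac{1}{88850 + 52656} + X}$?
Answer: $\frac{141506}{1664110561} \approx 8.5034 \cdot 10^{-5}$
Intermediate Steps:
$X = 11760$ ($X = \left(-49\right) \left(-240\right) = 11760$)
$\frac{1}{\frac{1}{88850 + 52656} + X} = \frac{1}{\frac{1}{88850 + 52656} + 11760} = \frac{1}{\frac{1}{141506} + 11760} = \frac{1}{\frac{1664110561}{141506}} = \frac{141506}{1664110561}$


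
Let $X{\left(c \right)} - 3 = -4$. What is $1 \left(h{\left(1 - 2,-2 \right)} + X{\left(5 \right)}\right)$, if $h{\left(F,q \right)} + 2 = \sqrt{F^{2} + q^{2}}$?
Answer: $-3 + \sqrt{5} \approx -0.76393$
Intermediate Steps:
$X{\left(c \right)} = -1$ ($X{\left(c \right)} = 3 - 4 = -1$)
$h{\left(F,q \right)} = -2 + \sqrt{F^{2} + q^{2}}$
$1 \left(h{\left(1 - 2,-2 \right)} + X{\left(5 \right)}\right) = 1 \left(\left(-2 + \sqrt{\left(1 - 2\right)^{2} + \left(-2\right)^{2}}\right) - 1\right) = 1 \left(\left(-2 + \sqrt{\left(-1\right)^{2} + 4}\right) - 1\right) = 1 \left(\left(-2 + \sqrt{1 + 4}\right) - 1\right) = 1 \left(\left(-2 + \sqrt{5}\right) - 1\right) = 1 \left(-3 + \sqrt{5}\right) = -3 + \sqrt{5}$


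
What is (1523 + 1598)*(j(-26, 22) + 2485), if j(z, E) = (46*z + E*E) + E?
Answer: 5602195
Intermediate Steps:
j(z, E) = E + E² + 46*z (j(z, E) = (46*z + E²) + E = (E² + 46*z) + E = E + E² + 46*z)
(1523 + 1598)*(j(-26, 22) + 2485) = (1523 + 1598)*((22 + 22² + 46*(-26)) + 2485) = 3121*((22 + 484 - 1196) + 2485) = 3121*(-690 + 2485) = 3121*1795 = 5602195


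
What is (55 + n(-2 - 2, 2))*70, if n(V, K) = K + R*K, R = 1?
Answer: 4130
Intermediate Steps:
n(V, K) = 2*K (n(V, K) = K + 1*K = K + K = 2*K)
(55 + n(-2 - 2, 2))*70 = (55 + 2*2)*70 = (55 + 4)*70 = 59*70 = 4130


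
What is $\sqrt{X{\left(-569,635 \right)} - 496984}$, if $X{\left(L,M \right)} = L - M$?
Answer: $2 i \sqrt{124547} \approx 705.82 i$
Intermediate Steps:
$\sqrt{X{\left(-569,635 \right)} - 496984} = \sqrt{\left(-569 - 635\right) - 496984} = \sqrt{-1204 - 496984} = \sqrt{-498188} = 2 i \sqrt{124547}$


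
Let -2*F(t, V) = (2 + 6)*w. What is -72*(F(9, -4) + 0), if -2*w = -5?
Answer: 720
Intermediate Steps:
w = 5/2 (w = -½*(-5) = 5/2 ≈ 2.5000)
F(t, V) = -10 (F(t, V) = -(2 + 6)*5/(2*2) = -4*5/2 = -½*20 = -10)
-72*(F(9, -4) + 0) = -72*(-10 + 0) = -72*(-10) = 720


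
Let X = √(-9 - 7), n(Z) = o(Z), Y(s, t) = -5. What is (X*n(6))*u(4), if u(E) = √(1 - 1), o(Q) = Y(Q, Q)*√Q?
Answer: 0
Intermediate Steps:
o(Q) = -5*√Q
n(Z) = -5*√Z
X = 4*I (X = √(-16) = 4*I ≈ 4.0*I)
u(E) = 0 (u(E) = √0 = 0)
(X*n(6))*u(4) = ((4*I)*(-5*√6))*0 = -20*I*√6*0 = 0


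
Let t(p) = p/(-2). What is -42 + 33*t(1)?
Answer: -117/2 ≈ -58.500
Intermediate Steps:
t(p) = -p/2 (t(p) = p*(-½) = -p/2)
-42 + 33*t(1) = -42 + 33*(-½*1) = -42 + 33*(-½) = -42 - 33/2 = -117/2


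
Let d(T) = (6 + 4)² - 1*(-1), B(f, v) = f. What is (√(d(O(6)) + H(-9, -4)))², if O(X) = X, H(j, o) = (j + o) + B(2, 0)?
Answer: 90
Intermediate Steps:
H(j, o) = 2 + j + o (H(j, o) = (j + o) + 2 = 2 + j + o)
d(T) = 101 (d(T) = 10² + 1 = 100 + 1 = 101)
(√(d(O(6)) + H(-9, -4)))² = (√(101 + (2 - 9 - 4)))² = (√(101 - 11))² = (√90)² = (3*√10)² = 90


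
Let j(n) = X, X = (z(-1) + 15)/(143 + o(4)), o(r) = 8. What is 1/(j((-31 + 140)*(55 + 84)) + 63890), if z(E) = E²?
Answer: 151/9647406 ≈ 1.5652e-5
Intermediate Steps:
X = 16/151 (X = ((-1)² + 15)/(143 + 8) = (1 + 15)/151 = 16*(1/151) = 16/151 ≈ 0.10596)
j(n) = 16/151
1/(j((-31 + 140)*(55 + 84)) + 63890) = 1/(16/151 + 63890) = 1/(9647406/151) = 151/9647406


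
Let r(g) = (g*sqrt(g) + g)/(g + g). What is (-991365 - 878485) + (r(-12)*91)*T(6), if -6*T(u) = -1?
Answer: -22438109/12 + 91*I*sqrt(3)/6 ≈ -1.8698e+6 + 26.269*I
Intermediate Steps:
r(g) = (g + g**(3/2))/(2*g) (r(g) = (g**(3/2) + g)/((2*g)) = (g + g**(3/2))*(1/(2*g)) = (g + g**(3/2))/(2*g))
T(u) = 1/6 (T(u) = -1/6*(-1) = 1/6)
(-991365 - 878485) + (r(-12)*91)*T(6) = (-991365 - 878485) + ((1/2 + sqrt(-12)/2)*91)*(1/6) = -1869850 + ((1/2 + (2*I*sqrt(3))/2)*91)*(1/6) = -1869850 + ((1/2 + I*sqrt(3))*91)*(1/6) = -1869850 + (91/2 + 91*I*sqrt(3))*(1/6) = -1869850 + (91/12 + 91*I*sqrt(3)/6) = -22438109/12 + 91*I*sqrt(3)/6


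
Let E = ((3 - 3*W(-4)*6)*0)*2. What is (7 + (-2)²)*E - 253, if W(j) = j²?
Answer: -253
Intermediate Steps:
E = 0 (E = ((3 - 3*(-4)²*6)*0)*2 = ((3 - 48*6)*0)*2 = ((3 - 3*96)*0)*2 = ((3 - 288)*0)*2 = -285*0*2 = 0*2 = 0)
(7 + (-2)²)*E - 253 = (7 + (-2)²)*0 - 253 = (7 + 4)*0 - 253 = 11*0 - 253 = 0 - 253 = -253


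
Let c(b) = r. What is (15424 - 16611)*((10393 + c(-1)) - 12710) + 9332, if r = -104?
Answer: 2883059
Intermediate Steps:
c(b) = -104
(15424 - 16611)*((10393 + c(-1)) - 12710) + 9332 = (15424 - 16611)*((10393 - 104) - 12710) + 9332 = -1187*(10289 - 12710) + 9332 = -1187*(-2421) + 9332 = 2873727 + 9332 = 2883059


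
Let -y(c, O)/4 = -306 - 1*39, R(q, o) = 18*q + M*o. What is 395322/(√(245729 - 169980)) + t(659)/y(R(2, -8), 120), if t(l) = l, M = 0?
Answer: 659/1380 + 395322*√75749/75749 ≈ 1436.8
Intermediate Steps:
R(q, o) = 18*q (R(q, o) = 18*q + 0*o = 18*q + 0 = 18*q)
y(c, O) = 1380 (y(c, O) = -4*(-306 - 1*39) = -4*(-306 - 39) = -4*(-345) = 1380)
395322/(√(245729 - 169980)) + t(659)/y(R(2, -8), 120) = 395322/(√(245729 - 169980)) + 659/1380 = 395322/(√75749) + 659*(1/1380) = 395322*(√75749/75749) + 659/1380 = 395322*√75749/75749 + 659/1380 = 659/1380 + 395322*√75749/75749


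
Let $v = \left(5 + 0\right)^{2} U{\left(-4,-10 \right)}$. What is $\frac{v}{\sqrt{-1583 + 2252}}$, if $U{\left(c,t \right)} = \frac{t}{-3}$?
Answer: $\frac{250 \sqrt{669}}{2007} \approx 3.2219$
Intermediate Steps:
$U{\left(c,t \right)} = - \frac{t}{3}$ ($U{\left(c,t \right)} = t \left(- \frac{1}{3}\right) = - \frac{t}{3}$)
$v = \frac{250}{3}$ ($v = \left(5 + 0\right)^{2} \left(\left(- \frac{1}{3}\right) \left(-10\right)\right) = 5^{2} \cdot \frac{10}{3} = 25 \cdot \frac{10}{3} = \frac{250}{3} \approx 83.333$)
$\frac{v}{\sqrt{-1583 + 2252}} = \frac{250}{3 \sqrt{-1583 + 2252}} = \frac{250}{3 \sqrt{669}} = \frac{250 \frac{\sqrt{669}}{669}}{3} = \frac{250 \sqrt{669}}{2007}$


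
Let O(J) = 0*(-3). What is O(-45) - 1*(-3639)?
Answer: 3639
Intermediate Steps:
O(J) = 0
O(-45) - 1*(-3639) = 0 - 1*(-3639) = 0 + 3639 = 3639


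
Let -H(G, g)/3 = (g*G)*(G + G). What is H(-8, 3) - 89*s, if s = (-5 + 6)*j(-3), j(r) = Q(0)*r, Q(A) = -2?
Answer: -1686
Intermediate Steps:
H(G, g) = -6*g*G² (H(G, g) = -3*g*G*(G + G) = -3*G*g*2*G = -6*g*G²)
j(r) = -2*r
s = 6 (s = (-5 + 6)*(-2*(-3)) = 1*6 = 6)
H(-8, 3) - 89*s = -6*3*(-8)² - 89*6 = -6*3*64 - 534 = -1152 - 534 = -1686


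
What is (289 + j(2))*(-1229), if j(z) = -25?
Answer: -324456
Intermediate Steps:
(289 + j(2))*(-1229) = (289 - 25)*(-1229) = 264*(-1229) = -324456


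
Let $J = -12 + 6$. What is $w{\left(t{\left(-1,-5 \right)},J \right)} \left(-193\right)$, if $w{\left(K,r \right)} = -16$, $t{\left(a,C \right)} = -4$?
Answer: $3088$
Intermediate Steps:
$J = -6$
$w{\left(t{\left(-1,-5 \right)},J \right)} \left(-193\right) = \left(-16\right) \left(-193\right) = 3088$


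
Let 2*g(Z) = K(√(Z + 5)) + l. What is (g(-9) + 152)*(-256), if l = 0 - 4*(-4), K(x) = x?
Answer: -40960 - 256*I ≈ -40960.0 - 256.0*I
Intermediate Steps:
l = 16 (l = 0 + 16 = 16)
g(Z) = 8 + √(5 + Z)/2 (g(Z) = (√(Z + 5) + 16)/2 = (√(5 + Z) + 16)/2 = (16 + √(5 + Z))/2 = 8 + √(5 + Z)/2)
(g(-9) + 152)*(-256) = ((8 + √(5 - 9)/2) + 152)*(-256) = ((8 + √(-4)/2) + 152)*(-256) = ((8 + (2*I)/2) + 152)*(-256) = ((8 + I) + 152)*(-256) = (160 + I)*(-256) = -40960 - 256*I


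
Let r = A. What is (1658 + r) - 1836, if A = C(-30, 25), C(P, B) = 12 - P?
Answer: -136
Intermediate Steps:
A = 42 (A = 12 - 1*(-30) = 12 + 30 = 42)
r = 42
(1658 + r) - 1836 = (1658 + 42) - 1836 = 1700 - 1836 = -136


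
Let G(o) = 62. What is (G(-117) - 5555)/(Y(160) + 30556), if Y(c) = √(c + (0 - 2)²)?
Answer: -41961027/233417243 + 5493*√41/466834486 ≈ -0.17969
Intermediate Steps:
Y(c) = √(4 + c) (Y(c) = √(c + (-2)²) = √(c + 4) = √(4 + c))
(G(-117) - 5555)/(Y(160) + 30556) = (62 - 5555)/(√(4 + 160) + 30556) = -5493/(√164 + 30556) = -5493/(2*√41 + 30556) = -5493/(30556 + 2*√41)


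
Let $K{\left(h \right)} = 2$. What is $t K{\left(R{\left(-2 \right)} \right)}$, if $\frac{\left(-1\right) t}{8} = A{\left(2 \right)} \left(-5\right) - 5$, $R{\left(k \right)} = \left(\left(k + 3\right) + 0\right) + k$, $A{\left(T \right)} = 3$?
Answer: $320$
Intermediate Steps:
$R{\left(k \right)} = 3 + 2 k$ ($R{\left(k \right)} = \left(\left(3 + k\right) + 0\right) + k = \left(3 + k\right) + k = 3 + 2 k$)
$t = 160$ ($t = - 8 \left(3 \left(-5\right) - 5\right) = - 8 \left(-15 - 5\right) = \left(-8\right) \left(-20\right) = 160$)
$t K{\left(R{\left(-2 \right)} \right)} = 160 \cdot 2 = 320$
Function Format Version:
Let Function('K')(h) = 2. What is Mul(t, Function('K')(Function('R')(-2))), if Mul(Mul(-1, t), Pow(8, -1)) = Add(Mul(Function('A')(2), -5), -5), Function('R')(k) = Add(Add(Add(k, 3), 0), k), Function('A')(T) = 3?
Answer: 320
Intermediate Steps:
Function('R')(k) = Add(3, Mul(2, k)) (Function('R')(k) = Add(Add(Add(3, k), 0), k) = Add(Add(3, k), k) = Add(3, Mul(2, k)))
t = 160 (t = Mul(-8, Add(Mul(3, -5), -5)) = Mul(-8, Add(-15, -5)) = Mul(-8, -20) = 160)
Mul(t, Function('K')(Function('R')(-2))) = Mul(160, 2) = 320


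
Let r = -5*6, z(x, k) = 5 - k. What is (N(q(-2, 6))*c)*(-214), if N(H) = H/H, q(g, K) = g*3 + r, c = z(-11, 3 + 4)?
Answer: 428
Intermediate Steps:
c = -2 (c = 5 - (3 + 4) = 5 - 1*7 = 5 - 7 = -2)
r = -30
q(g, K) = -30 + 3*g (q(g, K) = g*3 - 30 = 3*g - 30 = -30 + 3*g)
N(H) = 1
(N(q(-2, 6))*c)*(-214) = (1*(-2))*(-214) = -2*(-214) = 428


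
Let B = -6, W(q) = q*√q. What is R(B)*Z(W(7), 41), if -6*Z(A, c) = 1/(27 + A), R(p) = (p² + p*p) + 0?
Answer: -162/193 + 42*√7/193 ≈ -0.26362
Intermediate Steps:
W(q) = q^(3/2)
R(p) = 2*p² (R(p) = (p² + p²) + 0 = 2*p² + 0 = 2*p²)
Z(A, c) = -1/(6*(27 + A))
R(B)*Z(W(7), 41) = (2*(-6)²)*(-1/(162 + 6*7^(3/2))) = (2*36)*(-1/(162 + 6*(7*√7))) = 72*(-1/(162 + 42*√7)) = -72/(162 + 42*√7)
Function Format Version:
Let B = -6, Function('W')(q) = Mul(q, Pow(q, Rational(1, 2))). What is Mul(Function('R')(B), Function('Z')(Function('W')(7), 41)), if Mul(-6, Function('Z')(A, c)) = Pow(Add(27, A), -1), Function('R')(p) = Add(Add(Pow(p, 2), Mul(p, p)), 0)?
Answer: Add(Rational(-162, 193), Mul(Rational(42, 193), Pow(7, Rational(1, 2)))) ≈ -0.26362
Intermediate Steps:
Function('W')(q) = Pow(q, Rational(3, 2))
Function('R')(p) = Mul(2, Pow(p, 2)) (Function('R')(p) = Add(Add(Pow(p, 2), Pow(p, 2)), 0) = Add(Mul(2, Pow(p, 2)), 0) = Mul(2, Pow(p, 2)))
Function('Z')(A, c) = Mul(Rational(-1, 6), Pow(Add(27, A), -1))
Mul(Function('R')(B), Function('Z')(Function('W')(7), 41)) = Mul(Mul(2, Pow(-6, 2)), Mul(-1, Pow(Add(162, Mul(6, Pow(7, Rational(3, 2)))), -1))) = Mul(Mul(2, 36), Mul(-1, Pow(Add(162, Mul(6, Mul(7, Pow(7, Rational(1, 2))))), -1))) = Mul(72, Mul(-1, Pow(Add(162, Mul(42, Pow(7, Rational(1, 2)))), -1))) = Mul(-72, Pow(Add(162, Mul(42, Pow(7, Rational(1, 2)))), -1))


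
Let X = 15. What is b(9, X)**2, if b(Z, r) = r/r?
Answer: 1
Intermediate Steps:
b(Z, r) = 1
b(9, X)**2 = 1**2 = 1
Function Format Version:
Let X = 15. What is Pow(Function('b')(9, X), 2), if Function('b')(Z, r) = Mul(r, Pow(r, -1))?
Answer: 1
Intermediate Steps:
Function('b')(Z, r) = 1
Pow(Function('b')(9, X), 2) = Pow(1, 2) = 1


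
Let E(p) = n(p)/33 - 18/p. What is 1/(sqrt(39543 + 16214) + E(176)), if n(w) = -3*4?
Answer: 3608/431780527 + 7744*sqrt(55757)/431780527 ≈ 0.0042433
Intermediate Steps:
n(w) = -12
E(p) = -4/11 - 18/p (E(p) = -12/33 - 18/p = -12*1/33 - 18/p = -4/11 - 18/p)
1/(sqrt(39543 + 16214) + E(176)) = 1/(sqrt(39543 + 16214) + (-4/11 - 18/176)) = 1/(sqrt(55757) + (-4/11 - 18*1/176)) = 1/(sqrt(55757) + (-4/11 - 9/88)) = 1/(sqrt(55757) - 41/88) = 1/(-41/88 + sqrt(55757))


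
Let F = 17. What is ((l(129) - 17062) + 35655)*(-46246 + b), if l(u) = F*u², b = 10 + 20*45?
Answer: -13668350640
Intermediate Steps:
b = 910 (b = 10 + 900 = 910)
l(u) = 17*u²
((l(129) - 17062) + 35655)*(-46246 + b) = ((17*129² - 17062) + 35655)*(-46246 + 910) = ((17*16641 - 17062) + 35655)*(-45336) = ((282897 - 17062) + 35655)*(-45336) = (265835 + 35655)*(-45336) = 301490*(-45336) = -13668350640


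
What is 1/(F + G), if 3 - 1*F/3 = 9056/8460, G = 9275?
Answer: 705/6542956 ≈ 0.00010775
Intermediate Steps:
F = 4081/705 (F = 9 - 27168/8460 = 9 - 3*2264/2115 = 9 - 2264/705 = 4081/705 ≈ 5.7887)
1/(F + G) = 1/(4081/705 + 9275) = 1/(6542956/705) = 705/6542956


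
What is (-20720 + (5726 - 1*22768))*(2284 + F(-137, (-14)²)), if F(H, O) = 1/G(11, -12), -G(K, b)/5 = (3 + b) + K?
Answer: -431223159/5 ≈ -8.6245e+7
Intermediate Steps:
G(K, b) = -15 - 5*K - 5*b (G(K, b) = -5*((3 + b) + K) = -5*(3 + K + b) = -15 - 5*K - 5*b)
F(H, O) = -⅒ (F(H, O) = 1/(-15 - 5*11 - 5*(-12)) = 1/(-15 - 55 + 60) = 1/(-10) = -⅒)
(-20720 + (5726 - 1*22768))*(2284 + F(-137, (-14)²)) = (-20720 + (5726 - 1*22768))*(2284 - ⅒) = (-20720 + (5726 - 22768))*(22839/10) = (-20720 - 17042)*(22839/10) = -37762*22839/10 = -431223159/5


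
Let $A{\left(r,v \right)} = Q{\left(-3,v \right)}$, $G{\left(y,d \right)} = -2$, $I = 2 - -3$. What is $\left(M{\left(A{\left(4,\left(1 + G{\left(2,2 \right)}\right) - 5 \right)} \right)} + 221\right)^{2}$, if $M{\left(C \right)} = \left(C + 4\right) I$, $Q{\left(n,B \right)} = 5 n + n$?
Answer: $22801$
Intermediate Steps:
$I = 5$ ($I = 2 + 3 = 5$)
$Q{\left(n,B \right)} = 6 n$
$A{\left(r,v \right)} = -18$ ($A{\left(r,v \right)} = 6 \left(-3\right) = -18$)
$M{\left(C \right)} = 20 + 5 C$ ($M{\left(C \right)} = \left(C + 4\right) 5 = \left(4 + C\right) 5 = 20 + 5 C$)
$\left(M{\left(A{\left(4,\left(1 + G{\left(2,2 \right)}\right) - 5 \right)} \right)} + 221\right)^{2} = \left(\left(20 + 5 \left(-18\right)\right) + 221\right)^{2} = \left(\left(20 - 90\right) + 221\right)^{2} = \left(-70 + 221\right)^{2} = 151^{2} = 22801$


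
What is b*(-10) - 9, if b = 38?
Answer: -389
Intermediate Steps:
b*(-10) - 9 = 38*(-10) - 9 = -380 - 9 = -389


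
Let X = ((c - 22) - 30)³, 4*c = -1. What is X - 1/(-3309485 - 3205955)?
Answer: -3717599708731/26061760 ≈ -1.4265e+5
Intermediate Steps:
c = -¼ (c = (¼)*(-1) = -¼ ≈ -0.25000)
X = -9129329/64 (X = ((-¼ - 22) - 30)³ = (-89/4 - 30)³ = (-209/4)³ = -9129329/64 ≈ -1.4265e+5)
X - 1/(-3309485 - 3205955) = -9129329/64 - 1/(-3309485 - 3205955) = -9129329/64 - 1/(-6515440) = -9129329/64 - 1*(-1/6515440) = -9129329/64 + 1/6515440 = -3717599708731/26061760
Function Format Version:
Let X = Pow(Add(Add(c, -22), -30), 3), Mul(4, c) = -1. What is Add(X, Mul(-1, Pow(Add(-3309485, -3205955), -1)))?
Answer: Rational(-3717599708731, 26061760) ≈ -1.4265e+5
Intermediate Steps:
c = Rational(-1, 4) (c = Mul(Rational(1, 4), -1) = Rational(-1, 4) ≈ -0.25000)
X = Rational(-9129329, 64) (X = Pow(Add(Add(Rational(-1, 4), -22), -30), 3) = Pow(Add(Rational(-89, 4), -30), 3) = Pow(Rational(-209, 4), 3) = Rational(-9129329, 64) ≈ -1.4265e+5)
Add(X, Mul(-1, Pow(Add(-3309485, -3205955), -1))) = Add(Rational(-9129329, 64), Mul(-1, Pow(Add(-3309485, -3205955), -1))) = Add(Rational(-9129329, 64), Mul(-1, Pow(-6515440, -1))) = Add(Rational(-9129329, 64), Mul(-1, Rational(-1, 6515440))) = Add(Rational(-9129329, 64), Rational(1, 6515440)) = Rational(-3717599708731, 26061760)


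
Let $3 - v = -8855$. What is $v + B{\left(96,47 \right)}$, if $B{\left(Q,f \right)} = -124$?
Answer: $8734$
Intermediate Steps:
$v = 8858$ ($v = 3 - -8855 = 3 + 8855 = 8858$)
$v + B{\left(96,47 \right)} = 8858 - 124 = 8734$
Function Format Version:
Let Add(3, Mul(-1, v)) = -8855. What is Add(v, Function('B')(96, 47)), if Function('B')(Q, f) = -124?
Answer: 8734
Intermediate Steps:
v = 8858 (v = Add(3, Mul(-1, -8855)) = Add(3, 8855) = 8858)
Add(v, Function('B')(96, 47)) = Add(8858, -124) = 8734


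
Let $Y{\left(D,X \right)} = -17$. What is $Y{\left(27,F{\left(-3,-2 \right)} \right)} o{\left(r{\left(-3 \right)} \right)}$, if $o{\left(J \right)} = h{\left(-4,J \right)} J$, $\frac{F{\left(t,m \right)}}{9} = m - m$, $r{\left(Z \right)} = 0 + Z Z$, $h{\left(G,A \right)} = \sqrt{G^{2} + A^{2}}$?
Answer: $- 153 \sqrt{97} \approx -1506.9$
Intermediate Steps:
$h{\left(G,A \right)} = \sqrt{A^{2} + G^{2}}$
$r{\left(Z \right)} = Z^{2}$ ($r{\left(Z \right)} = 0 + Z^{2} = Z^{2}$)
$F{\left(t,m \right)} = 0$ ($F{\left(t,m \right)} = 9 \left(m - m\right) = 9 \cdot 0 = 0$)
$o{\left(J \right)} = J \sqrt{16 + J^{2}}$ ($o{\left(J \right)} = \sqrt{J^{2} + \left(-4\right)^{2}} J = \sqrt{J^{2} + 16} J = \sqrt{16 + J^{2}} J = J \sqrt{16 + J^{2}}$)
$Y{\left(27,F{\left(-3,-2 \right)} \right)} o{\left(r{\left(-3 \right)} \right)} = - 17 \left(-3\right)^{2} \sqrt{16 + \left(\left(-3\right)^{2}\right)^{2}} = - 17 \cdot 9 \sqrt{16 + 9^{2}} = - 17 \cdot 9 \sqrt{16 + 81} = - 17 \cdot 9 \sqrt{97} = - 153 \sqrt{97}$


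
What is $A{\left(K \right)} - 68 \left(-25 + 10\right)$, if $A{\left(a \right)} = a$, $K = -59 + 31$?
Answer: $992$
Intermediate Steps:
$K = -28$
$A{\left(K \right)} - 68 \left(-25 + 10\right) = -28 - 68 \left(-25 + 10\right) = -28 - 68 \left(-15\right) = -28 - -1020 = -28 + 1020 = 992$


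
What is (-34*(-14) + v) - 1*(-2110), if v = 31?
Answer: 2617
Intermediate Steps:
(-34*(-14) + v) - 1*(-2110) = (-34*(-14) + 31) - 1*(-2110) = (476 + 31) + 2110 = 507 + 2110 = 2617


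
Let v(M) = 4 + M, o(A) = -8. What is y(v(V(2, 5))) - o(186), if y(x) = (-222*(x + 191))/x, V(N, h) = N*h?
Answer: -22699/7 ≈ -3242.7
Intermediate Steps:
y(x) = (-42402 - 222*x)/x (y(x) = (-222*(191 + x))/x = (-42402 - 222*x)/x)
y(v(V(2, 5))) - o(186) = (-222 - 42402/(4 + 2*5)) - 1*(-8) = (-222 - 42402/(4 + 10)) + 8 = (-222 - 42402/14) + 8 = (-222 - 42402*1/14) + 8 = (-222 - 21201/7) + 8 = -22755/7 + 8 = -22699/7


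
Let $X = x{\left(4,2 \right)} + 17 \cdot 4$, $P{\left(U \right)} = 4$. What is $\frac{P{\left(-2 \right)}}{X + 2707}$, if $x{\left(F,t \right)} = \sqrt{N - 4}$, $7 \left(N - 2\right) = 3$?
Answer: $\frac{38850}{26952193} - \frac{2 i \sqrt{77}}{26952193} \approx 0.0014414 - 6.5115 \cdot 10^{-7} i$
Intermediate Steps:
$N = \frac{17}{7}$ ($N = 2 + \frac{1}{7} \cdot 3 = 2 + \frac{3}{7} = \frac{17}{7} \approx 2.4286$)
$x{\left(F,t \right)} = \frac{i \sqrt{77}}{7}$ ($x{\left(F,t \right)} = \sqrt{\frac{17}{7} - 4} = \sqrt{- \frac{11}{7}} = \frac{i \sqrt{77}}{7}$)
$X = 68 + \frac{i \sqrt{77}}{7}$ ($X = \frac{i \sqrt{77}}{7} + 17 \cdot 4 = \frac{i \sqrt{77}}{7} + 68 = 68 + \frac{i \sqrt{77}}{7} \approx 68.0 + 1.2536 i$)
$\frac{P{\left(-2 \right)}}{X + 2707} = \frac{4}{\left(68 + \frac{i \sqrt{77}}{7}\right) + 2707} = \frac{4}{2775 + \frac{i \sqrt{77}}{7}}$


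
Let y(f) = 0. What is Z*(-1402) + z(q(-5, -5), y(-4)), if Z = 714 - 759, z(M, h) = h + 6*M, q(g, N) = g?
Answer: 63060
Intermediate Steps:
Z = -45
Z*(-1402) + z(q(-5, -5), y(-4)) = -45*(-1402) + (0 + 6*(-5)) = 63090 + (0 - 30) = 63090 - 30 = 63060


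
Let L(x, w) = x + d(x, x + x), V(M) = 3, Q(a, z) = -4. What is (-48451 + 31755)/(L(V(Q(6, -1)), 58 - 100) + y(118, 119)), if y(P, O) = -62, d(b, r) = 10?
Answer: 16696/49 ≈ 340.73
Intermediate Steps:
L(x, w) = 10 + x (L(x, w) = x + 10 = 10 + x)
(-48451 + 31755)/(L(V(Q(6, -1)), 58 - 100) + y(118, 119)) = (-48451 + 31755)/((10 + 3) - 62) = -16696/(13 - 62) = -16696/(-49) = -16696*(-1/49) = 16696/49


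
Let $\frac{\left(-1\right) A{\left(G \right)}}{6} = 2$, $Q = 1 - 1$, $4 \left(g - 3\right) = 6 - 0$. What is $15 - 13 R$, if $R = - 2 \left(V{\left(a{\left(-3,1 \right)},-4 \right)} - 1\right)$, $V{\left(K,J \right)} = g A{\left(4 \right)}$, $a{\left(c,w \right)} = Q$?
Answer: $-1415$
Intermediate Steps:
$g = \frac{9}{2}$ ($g = 3 + \frac{6 - 0}{4} = 3 + \frac{6 + 0}{4} = 3 + \frac{1}{4} \cdot 6 = 3 + \frac{3}{2} = \frac{9}{2} \approx 4.5$)
$Q = 0$
$A{\left(G \right)} = -12$ ($A{\left(G \right)} = \left(-6\right) 2 = -12$)
$a{\left(c,w \right)} = 0$
$V{\left(K,J \right)} = -54$ ($V{\left(K,J \right)} = \frac{9}{2} \left(-12\right) = -54$)
$R = 110$ ($R = - 2 \left(-54 - 1\right) = \left(-2\right) \left(-55\right) = 110$)
$15 - 13 R = 15 - 1430 = -1415$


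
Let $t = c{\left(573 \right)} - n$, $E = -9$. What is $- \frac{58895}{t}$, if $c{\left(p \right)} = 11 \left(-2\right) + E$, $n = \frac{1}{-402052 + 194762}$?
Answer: $\frac{12208344550}{6425989} \approx 1899.8$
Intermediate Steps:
$n = - \frac{1}{207290}$ ($n = \frac{1}{-207290} = - \frac{1}{207290} \approx -4.8242 \cdot 10^{-6}$)
$c{\left(p \right)} = -31$ ($c{\left(p \right)} = 11 \left(-2\right) - 9 = -22 - 9 = -31$)
$t = - \frac{6425989}{207290}$ ($t = -31 - - \frac{1}{207290} = -31 + \frac{1}{207290} = - \frac{6425989}{207290} \approx -31.0$)
$- \frac{58895}{t} = - \frac{58895}{- \frac{6425989}{207290}} = \left(-58895\right) \left(- \frac{207290}{6425989}\right) = \frac{12208344550}{6425989}$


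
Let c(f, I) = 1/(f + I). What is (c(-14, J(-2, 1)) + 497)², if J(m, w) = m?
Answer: 63218401/256 ≈ 2.4695e+5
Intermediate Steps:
c(f, I) = 1/(I + f)
(c(-14, J(-2, 1)) + 497)² = (1/(-2 - 14) + 497)² = (1/(-16) + 497)² = (-1/16 + 497)² = (7951/16)² = 63218401/256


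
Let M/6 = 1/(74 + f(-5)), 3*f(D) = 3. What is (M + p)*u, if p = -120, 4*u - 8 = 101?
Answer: -163391/50 ≈ -3267.8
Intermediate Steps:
u = 109/4 (u = 2 + (¼)*101 = 2 + 101/4 = 109/4 ≈ 27.250)
f(D) = 1 (f(D) = (⅓)*3 = 1)
M = 2/25 (M = 6/(74 + 1) = 6/75 = 6*(1/75) = 2/25 ≈ 0.080000)
(M + p)*u = (2/25 - 120)*(109/4) = -2998/25*109/4 = -163391/50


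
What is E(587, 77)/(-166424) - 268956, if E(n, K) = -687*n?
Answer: -44760330075/166424 ≈ -2.6895e+5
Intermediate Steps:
E(587, 77)/(-166424) - 268956 = -687*587/(-166424) - 268956 = -403269*(-1/166424) - 268956 = 403269/166424 - 268956 = -44760330075/166424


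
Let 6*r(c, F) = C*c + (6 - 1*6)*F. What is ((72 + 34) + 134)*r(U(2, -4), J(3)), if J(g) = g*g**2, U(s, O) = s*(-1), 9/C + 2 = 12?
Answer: -72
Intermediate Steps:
C = 9/10 (C = 9/(-2 + 12) = 9/10 ≈ 0.90000)
U(s, O) = -s
J(g) = g**3
r(c, F) = 3*c/20 (r(c, F) = (9*c/10 + (6 - 1*6)*F)/6 = (9*c/10 + (6 - 6)*F)/6 = (9*c/10 + 0*F)/6 = (9*c/10 + 0)/6 = (9*c/10)/6 = 3*c/20)
((72 + 34) + 134)*r(U(2, -4), J(3)) = ((72 + 34) + 134)*(3*(-1*2)/20) = (106 + 134)*((3/20)*(-2)) = 240*(-3/10) = -72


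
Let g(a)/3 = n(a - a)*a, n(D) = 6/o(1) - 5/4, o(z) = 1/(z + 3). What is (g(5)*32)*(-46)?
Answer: -502320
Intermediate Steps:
o(z) = 1/(3 + z)
n(D) = 91/4 (n(D) = 6/(1/(3 + 1)) - 5/4 = 6/(1/4) - 5*¼ = 6/(¼) - 5/4 = 6*4 - 5/4 = 24 - 5/4 = 91/4)
g(a) = 273*a/4 (g(a) = 3*(91*a/4) = 273*a/4)
(g(5)*32)*(-46) = (((273/4)*5)*32)*(-46) = ((1365/4)*32)*(-46) = 10920*(-46) = -502320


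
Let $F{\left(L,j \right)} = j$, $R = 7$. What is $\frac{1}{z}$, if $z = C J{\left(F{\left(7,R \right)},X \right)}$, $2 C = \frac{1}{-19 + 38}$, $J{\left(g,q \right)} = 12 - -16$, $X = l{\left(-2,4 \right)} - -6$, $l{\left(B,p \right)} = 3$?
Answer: $\frac{19}{14} \approx 1.3571$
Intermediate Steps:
$X = 9$ ($X = 3 - -6 = 3 + 6 = 9$)
$J{\left(g,q \right)} = 28$ ($J{\left(g,q \right)} = 12 + 16 = 28$)
$C = \frac{1}{38}$ ($C = \frac{1}{2 \left(-19 + 38\right)} = \frac{1}{2 \cdot 19} = \frac{1}{2} \cdot \frac{1}{19} = \frac{1}{38} \approx 0.026316$)
$z = \frac{14}{19}$ ($z = \frac{1}{38} \cdot 28 = \frac{14}{19} \approx 0.73684$)
$\frac{1}{z} = \frac{1}{\frac{14}{19}} = \frac{19}{14}$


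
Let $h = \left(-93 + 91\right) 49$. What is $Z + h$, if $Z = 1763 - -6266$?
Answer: $7931$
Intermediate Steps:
$Z = 8029$ ($Z = 1763 + 6266 = 8029$)
$h = -98$ ($h = \left(-2\right) 49 = -98$)
$Z + h = 8029 - 98 = 7931$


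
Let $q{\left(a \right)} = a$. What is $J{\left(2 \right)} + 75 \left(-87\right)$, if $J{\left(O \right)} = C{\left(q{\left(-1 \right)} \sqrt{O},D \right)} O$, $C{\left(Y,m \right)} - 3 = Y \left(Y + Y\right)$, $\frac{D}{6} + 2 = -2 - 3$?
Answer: $-6511$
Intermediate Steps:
$D = -42$ ($D = -12 + 6 \left(-2 - 3\right) = -12 + 6 \left(-5\right) = -12 - 30 = -42$)
$C{\left(Y,m \right)} = 3 + 2 Y^{2}$ ($C{\left(Y,m \right)} = 3 + Y \left(Y + Y\right) = 3 + Y 2 Y = 3 + 2 Y^{2}$)
$J{\left(O \right)} = O \left(3 + 2 O\right)$ ($J{\left(O \right)} = \left(3 + 2 \left(- \sqrt{O}\right)^{2}\right) O = \left(3 + 2 O\right) O = O \left(3 + 2 O\right)$)
$J{\left(2 \right)} + 75 \left(-87\right) = 2 \left(3 + 2 \cdot 2\right) + 75 \left(-87\right) = 2 \left(3 + 4\right) - 6525 = 2 \cdot 7 - 6525 = 14 - 6525 = -6511$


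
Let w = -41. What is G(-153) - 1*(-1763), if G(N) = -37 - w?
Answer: 1767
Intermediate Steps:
G(N) = 4 (G(N) = -37 - 1*(-41) = -37 + 41 = 4)
G(-153) - 1*(-1763) = 4 - 1*(-1763) = 4 + 1763 = 1767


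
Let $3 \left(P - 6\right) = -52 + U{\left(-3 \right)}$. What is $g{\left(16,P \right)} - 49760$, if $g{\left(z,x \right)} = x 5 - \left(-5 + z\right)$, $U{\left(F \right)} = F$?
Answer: $- \frac{149498}{3} \approx -49833.0$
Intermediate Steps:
$P = - \frac{37}{3}$ ($P = 6 + \frac{-52 - 3}{3} = 6 + \frac{1}{3} \left(-55\right) = 6 - \frac{55}{3} = - \frac{37}{3} \approx -12.333$)
$g{\left(z,x \right)} = 5 - z + 5 x$ ($g{\left(z,x \right)} = 5 x - \left(-5 + z\right) = 5 - z + 5 x$)
$g{\left(16,P \right)} - 49760 = \left(5 - 16 + 5 \left(- \frac{37}{3}\right)\right) - 49760 = \left(5 - 16 - \frac{185}{3}\right) - 49760 = - \frac{218}{3} - 49760 = - \frac{149498}{3}$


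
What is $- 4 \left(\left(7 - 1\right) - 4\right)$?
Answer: $-8$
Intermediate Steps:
$- 4 \left(\left(7 - 1\right) - 4\right) = - 4 \left(6 - 4\right) = \left(-4\right) 2 = -8$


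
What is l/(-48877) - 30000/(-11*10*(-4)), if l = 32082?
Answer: -37010652/537647 ≈ -68.838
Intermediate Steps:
l/(-48877) - 30000/(-11*10*(-4)) = 32082/(-48877) - 30000/(-11*10*(-4)) = 32082*(-1/48877) - 30000/((-110*(-4))) = -32082/48877 - 30000/440 = -32082/48877 - 30000*1/440 = -32082/48877 - 750/11 = -37010652/537647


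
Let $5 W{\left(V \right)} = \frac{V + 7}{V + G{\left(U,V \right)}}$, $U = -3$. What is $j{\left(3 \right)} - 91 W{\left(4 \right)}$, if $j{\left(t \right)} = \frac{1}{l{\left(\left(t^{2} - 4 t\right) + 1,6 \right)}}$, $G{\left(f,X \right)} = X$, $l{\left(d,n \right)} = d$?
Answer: $- \frac{1021}{40} \approx -25.525$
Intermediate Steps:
$j{\left(t \right)} = \frac{1}{1 + t^{2} - 4 t}$ ($j{\left(t \right)} = \frac{1}{\left(t^{2} - 4 t\right) + 1} = \frac{1}{1 + t^{2} - 4 t}$)
$W{\left(V \right)} = \frac{7 + V}{10 V}$ ($W{\left(V \right)} = \frac{\left(V + 7\right) \frac{1}{V + V}}{5} = \frac{\left(7 + V\right) \frac{1}{2 V}}{5} = \frac{\frac{1}{2} \frac{1}{V} \left(7 + V\right)}{5} = \frac{7 + V}{10 V}$)
$j{\left(3 \right)} - 91 W{\left(4 \right)} = \frac{1}{1 + 3^{2} - 12} - 91 \frac{7 + 4}{10 \cdot 4} = \frac{1}{1 + 9 - 12} - 91 \cdot \frac{1}{10} \cdot \frac{1}{4} \cdot 11 = \frac{1}{-2} - \frac{1001}{40} = - \frac{1}{2} - \frac{1001}{40} = - \frac{1021}{40}$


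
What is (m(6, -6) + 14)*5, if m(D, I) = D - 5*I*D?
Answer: 1000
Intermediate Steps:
m(D, I) = D - 5*D*I
(m(6, -6) + 14)*5 = (6*(1 - 5*(-6)) + 14)*5 = (6*(1 + 30) + 14)*5 = (6*31 + 14)*5 = (186 + 14)*5 = 200*5 = 1000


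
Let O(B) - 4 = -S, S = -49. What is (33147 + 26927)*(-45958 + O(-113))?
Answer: -2757696970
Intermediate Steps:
O(B) = 53 (O(B) = 4 - 1*(-49) = 4 + 49 = 53)
(33147 + 26927)*(-45958 + O(-113)) = (33147 + 26927)*(-45958 + 53) = 60074*(-45905) = -2757696970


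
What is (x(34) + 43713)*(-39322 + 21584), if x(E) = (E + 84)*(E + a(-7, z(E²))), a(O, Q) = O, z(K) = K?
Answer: -831894462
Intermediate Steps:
x(E) = (-7 + E)*(84 + E) (x(E) = (E + 84)*(E - 7) = (84 + E)*(-7 + E) = (-7 + E)*(84 + E))
(x(34) + 43713)*(-39322 + 21584) = ((-588 + 34² + 77*34) + 43713)*(-39322 + 21584) = ((-588 + 1156 + 2618) + 43713)*(-17738) = (3186 + 43713)*(-17738) = 46899*(-17738) = -831894462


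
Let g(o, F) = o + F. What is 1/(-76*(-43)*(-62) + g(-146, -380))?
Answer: -1/203142 ≈ -4.9227e-6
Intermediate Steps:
g(o, F) = F + o
1/(-76*(-43)*(-62) + g(-146, -380)) = 1/(-76*(-43)*(-62) + (-380 - 146)) = 1/(3268*(-62) - 526) = 1/(-202616 - 526) = 1/(-203142) = -1/203142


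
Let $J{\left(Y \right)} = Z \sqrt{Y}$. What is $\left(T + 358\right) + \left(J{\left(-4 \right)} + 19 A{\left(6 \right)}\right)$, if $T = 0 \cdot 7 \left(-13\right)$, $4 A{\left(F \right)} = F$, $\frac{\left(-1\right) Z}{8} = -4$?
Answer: $\frac{773}{2} + 64 i \approx 386.5 + 64.0 i$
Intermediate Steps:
$Z = 32$ ($Z = \left(-8\right) \left(-4\right) = 32$)
$A{\left(F \right)} = \frac{F}{4}$
$J{\left(Y \right)} = 32 \sqrt{Y}$
$T = 0$ ($T = 0 \left(-13\right) = 0$)
$\left(T + 358\right) + \left(J{\left(-4 \right)} + 19 A{\left(6 \right)}\right) = \left(0 + 358\right) + \left(32 \sqrt{-4} + 19 \cdot \frac{1}{4} \cdot 6\right) = 358 + \left(32 \cdot 2 i + 19 \cdot \frac{3}{2}\right) = 358 + \left(64 i + \frac{57}{2}\right) = 358 + \left(\frac{57}{2} + 64 i\right) = \frac{773}{2} + 64 i$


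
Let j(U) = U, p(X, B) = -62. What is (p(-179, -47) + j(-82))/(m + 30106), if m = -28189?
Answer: -16/213 ≈ -0.075117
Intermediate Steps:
(p(-179, -47) + j(-82))/(m + 30106) = (-62 - 82)/(-28189 + 30106) = -144/1917 = -144*1/1917 = -16/213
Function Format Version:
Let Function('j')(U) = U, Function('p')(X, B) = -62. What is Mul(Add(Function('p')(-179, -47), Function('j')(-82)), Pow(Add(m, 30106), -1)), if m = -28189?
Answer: Rational(-16, 213) ≈ -0.075117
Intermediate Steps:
Mul(Add(Function('p')(-179, -47), Function('j')(-82)), Pow(Add(m, 30106), -1)) = Mul(Add(-62, -82), Pow(Add(-28189, 30106), -1)) = Mul(-144, Pow(1917, -1)) = Mul(-144, Rational(1, 1917)) = Rational(-16, 213)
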